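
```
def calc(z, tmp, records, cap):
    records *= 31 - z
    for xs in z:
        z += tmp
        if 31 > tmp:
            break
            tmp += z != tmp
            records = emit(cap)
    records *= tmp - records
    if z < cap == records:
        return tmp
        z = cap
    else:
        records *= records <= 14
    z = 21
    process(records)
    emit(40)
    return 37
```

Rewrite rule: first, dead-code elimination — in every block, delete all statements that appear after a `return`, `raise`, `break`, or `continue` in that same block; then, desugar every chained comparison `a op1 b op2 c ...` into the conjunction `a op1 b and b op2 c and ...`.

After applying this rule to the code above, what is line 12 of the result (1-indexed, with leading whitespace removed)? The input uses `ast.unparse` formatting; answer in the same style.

z = 21

Transformed code:
def calc(z, tmp, records, cap):
    records *= 31 - z
    for xs in z:
        z += tmp
        if 31 > tmp:
            break
    records *= tmp - records
    if z < cap and cap == records:
        return tmp
    else:
        records *= records <= 14
    z = 21
    process(records)
    emit(40)
    return 37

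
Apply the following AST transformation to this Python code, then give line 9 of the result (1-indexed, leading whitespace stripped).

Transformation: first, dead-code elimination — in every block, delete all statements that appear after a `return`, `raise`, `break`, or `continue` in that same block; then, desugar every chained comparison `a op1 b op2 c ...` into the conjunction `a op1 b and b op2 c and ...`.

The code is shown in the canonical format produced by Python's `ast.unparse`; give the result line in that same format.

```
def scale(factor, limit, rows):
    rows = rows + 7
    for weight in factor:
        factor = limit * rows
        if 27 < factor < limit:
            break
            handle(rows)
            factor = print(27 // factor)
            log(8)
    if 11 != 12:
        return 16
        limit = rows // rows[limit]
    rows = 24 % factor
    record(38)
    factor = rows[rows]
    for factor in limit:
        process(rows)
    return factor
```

rows = 24 % factor

Transformed code:
def scale(factor, limit, rows):
    rows = rows + 7
    for weight in factor:
        factor = limit * rows
        if 27 < factor and factor < limit:
            break
    if 11 != 12:
        return 16
    rows = 24 % factor
    record(38)
    factor = rows[rows]
    for factor in limit:
        process(rows)
    return factor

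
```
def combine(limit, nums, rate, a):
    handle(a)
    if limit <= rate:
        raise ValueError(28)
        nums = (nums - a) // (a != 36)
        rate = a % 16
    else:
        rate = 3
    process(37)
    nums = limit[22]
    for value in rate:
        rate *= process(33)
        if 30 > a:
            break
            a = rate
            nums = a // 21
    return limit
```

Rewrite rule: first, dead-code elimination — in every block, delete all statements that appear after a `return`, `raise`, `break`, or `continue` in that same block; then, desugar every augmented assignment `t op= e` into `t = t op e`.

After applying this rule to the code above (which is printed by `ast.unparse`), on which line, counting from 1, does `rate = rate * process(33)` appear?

10

Transformed code:
def combine(limit, nums, rate, a):
    handle(a)
    if limit <= rate:
        raise ValueError(28)
    else:
        rate = 3
    process(37)
    nums = limit[22]
    for value in rate:
        rate = rate * process(33)
        if 30 > a:
            break
    return limit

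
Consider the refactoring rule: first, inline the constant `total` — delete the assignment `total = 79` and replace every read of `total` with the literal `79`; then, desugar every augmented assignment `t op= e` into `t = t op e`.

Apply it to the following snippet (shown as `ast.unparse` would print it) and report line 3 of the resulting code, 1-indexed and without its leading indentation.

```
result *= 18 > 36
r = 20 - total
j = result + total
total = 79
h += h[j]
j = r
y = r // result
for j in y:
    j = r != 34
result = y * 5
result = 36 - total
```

Transformed code:
result = result * (18 > 36)
r = 20 - 79
j = result + 79
h = h + h[j]
j = r
y = r // result
for j in y:
    j = r != 34
result = y * 5
result = 36 - 79

j = result + 79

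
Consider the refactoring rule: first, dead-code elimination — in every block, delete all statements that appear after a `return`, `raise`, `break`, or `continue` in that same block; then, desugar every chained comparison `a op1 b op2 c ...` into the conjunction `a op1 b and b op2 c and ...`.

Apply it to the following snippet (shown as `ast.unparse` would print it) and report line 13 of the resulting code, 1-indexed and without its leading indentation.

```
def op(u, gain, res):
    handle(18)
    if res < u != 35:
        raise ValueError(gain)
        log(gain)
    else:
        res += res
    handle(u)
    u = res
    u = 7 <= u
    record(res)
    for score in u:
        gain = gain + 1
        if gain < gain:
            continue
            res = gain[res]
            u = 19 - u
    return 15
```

if gain < gain:

Transformed code:
def op(u, gain, res):
    handle(18)
    if res < u and u != 35:
        raise ValueError(gain)
    else:
        res += res
    handle(u)
    u = res
    u = 7 <= u
    record(res)
    for score in u:
        gain = gain + 1
        if gain < gain:
            continue
    return 15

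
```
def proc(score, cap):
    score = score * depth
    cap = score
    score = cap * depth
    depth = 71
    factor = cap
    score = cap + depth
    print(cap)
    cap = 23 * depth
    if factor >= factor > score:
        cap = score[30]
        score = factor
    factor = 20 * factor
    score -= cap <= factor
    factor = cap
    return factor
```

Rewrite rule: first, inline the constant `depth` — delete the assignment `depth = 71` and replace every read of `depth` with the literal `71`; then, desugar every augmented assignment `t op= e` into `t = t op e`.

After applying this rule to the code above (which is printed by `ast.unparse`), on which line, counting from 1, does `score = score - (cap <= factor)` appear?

13

Transformed code:
def proc(score, cap):
    score = score * 71
    cap = score
    score = cap * 71
    factor = cap
    score = cap + 71
    print(cap)
    cap = 23 * 71
    if factor >= factor > score:
        cap = score[30]
        score = factor
    factor = 20 * factor
    score = score - (cap <= factor)
    factor = cap
    return factor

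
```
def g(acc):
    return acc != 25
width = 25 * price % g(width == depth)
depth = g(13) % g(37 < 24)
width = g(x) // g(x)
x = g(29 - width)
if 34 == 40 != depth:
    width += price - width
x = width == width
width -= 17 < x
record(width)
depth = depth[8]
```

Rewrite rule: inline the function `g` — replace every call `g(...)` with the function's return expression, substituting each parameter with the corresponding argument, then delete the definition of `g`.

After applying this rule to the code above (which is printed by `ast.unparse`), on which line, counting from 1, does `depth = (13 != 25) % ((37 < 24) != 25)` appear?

2

Transformed code:
width = 25 * price % ((width == depth) != 25)
depth = (13 != 25) % ((37 < 24) != 25)
width = (x != 25) // (x != 25)
x = 29 - width != 25
if 34 == 40 != depth:
    width += price - width
x = width == width
width -= 17 < x
record(width)
depth = depth[8]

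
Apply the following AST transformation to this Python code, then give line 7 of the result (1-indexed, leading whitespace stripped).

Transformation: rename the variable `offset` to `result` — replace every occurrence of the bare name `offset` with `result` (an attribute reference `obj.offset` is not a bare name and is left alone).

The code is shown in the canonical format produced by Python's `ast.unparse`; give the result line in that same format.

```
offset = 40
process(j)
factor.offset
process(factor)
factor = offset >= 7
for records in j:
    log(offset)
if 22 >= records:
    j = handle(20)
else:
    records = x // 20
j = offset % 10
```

log(result)

Transformed code:
result = 40
process(j)
factor.offset
process(factor)
factor = result >= 7
for records in j:
    log(result)
if 22 >= records:
    j = handle(20)
else:
    records = x // 20
j = result % 10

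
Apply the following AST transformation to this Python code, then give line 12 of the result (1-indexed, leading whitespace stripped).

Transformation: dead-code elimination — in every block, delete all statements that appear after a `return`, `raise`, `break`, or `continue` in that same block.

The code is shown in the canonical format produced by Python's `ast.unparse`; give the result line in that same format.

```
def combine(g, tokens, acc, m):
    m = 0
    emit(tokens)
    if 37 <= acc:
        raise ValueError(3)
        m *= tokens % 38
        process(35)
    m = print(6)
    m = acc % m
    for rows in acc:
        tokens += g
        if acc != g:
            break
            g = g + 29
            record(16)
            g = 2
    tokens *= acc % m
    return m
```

tokens *= acc % m

Transformed code:
def combine(g, tokens, acc, m):
    m = 0
    emit(tokens)
    if 37 <= acc:
        raise ValueError(3)
    m = print(6)
    m = acc % m
    for rows in acc:
        tokens += g
        if acc != g:
            break
    tokens *= acc % m
    return m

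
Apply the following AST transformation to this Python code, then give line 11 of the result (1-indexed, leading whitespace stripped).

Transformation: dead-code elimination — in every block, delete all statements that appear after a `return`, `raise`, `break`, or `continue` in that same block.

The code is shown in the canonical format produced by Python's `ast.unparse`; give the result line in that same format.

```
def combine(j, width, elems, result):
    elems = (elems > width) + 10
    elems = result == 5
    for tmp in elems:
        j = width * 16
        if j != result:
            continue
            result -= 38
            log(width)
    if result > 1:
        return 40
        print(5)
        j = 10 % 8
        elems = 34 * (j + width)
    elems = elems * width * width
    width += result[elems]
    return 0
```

Transformed code:
def combine(j, width, elems, result):
    elems = (elems > width) + 10
    elems = result == 5
    for tmp in elems:
        j = width * 16
        if j != result:
            continue
    if result > 1:
        return 40
    elems = elems * width * width
    width += result[elems]
    return 0

width += result[elems]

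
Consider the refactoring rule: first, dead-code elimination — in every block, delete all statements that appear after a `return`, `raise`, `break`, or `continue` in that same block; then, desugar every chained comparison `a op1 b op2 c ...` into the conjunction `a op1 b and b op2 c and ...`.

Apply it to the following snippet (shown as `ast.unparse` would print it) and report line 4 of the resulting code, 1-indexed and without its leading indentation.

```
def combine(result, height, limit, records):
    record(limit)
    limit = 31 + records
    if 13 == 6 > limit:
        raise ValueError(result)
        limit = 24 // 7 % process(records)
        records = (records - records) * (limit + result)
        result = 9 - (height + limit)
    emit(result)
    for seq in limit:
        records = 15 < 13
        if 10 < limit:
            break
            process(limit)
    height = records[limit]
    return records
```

Transformed code:
def combine(result, height, limit, records):
    record(limit)
    limit = 31 + records
    if 13 == 6 and 6 > limit:
        raise ValueError(result)
    emit(result)
    for seq in limit:
        records = 15 < 13
        if 10 < limit:
            break
    height = records[limit]
    return records

if 13 == 6 and 6 > limit:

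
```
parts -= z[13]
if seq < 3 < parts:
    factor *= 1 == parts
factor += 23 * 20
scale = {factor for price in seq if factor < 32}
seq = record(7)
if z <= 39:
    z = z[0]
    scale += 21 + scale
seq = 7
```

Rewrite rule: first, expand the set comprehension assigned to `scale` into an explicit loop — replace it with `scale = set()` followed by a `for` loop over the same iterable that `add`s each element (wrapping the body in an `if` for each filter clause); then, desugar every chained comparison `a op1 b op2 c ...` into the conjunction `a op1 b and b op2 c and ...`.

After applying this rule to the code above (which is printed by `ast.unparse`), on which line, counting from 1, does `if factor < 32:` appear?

Transformed code:
parts -= z[13]
if seq < 3 and 3 < parts:
    factor *= 1 == parts
factor += 23 * 20
scale = set()
for price in seq:
    if factor < 32:
        scale.add(factor)
seq = record(7)
if z <= 39:
    z = z[0]
    scale += 21 + scale
seq = 7

7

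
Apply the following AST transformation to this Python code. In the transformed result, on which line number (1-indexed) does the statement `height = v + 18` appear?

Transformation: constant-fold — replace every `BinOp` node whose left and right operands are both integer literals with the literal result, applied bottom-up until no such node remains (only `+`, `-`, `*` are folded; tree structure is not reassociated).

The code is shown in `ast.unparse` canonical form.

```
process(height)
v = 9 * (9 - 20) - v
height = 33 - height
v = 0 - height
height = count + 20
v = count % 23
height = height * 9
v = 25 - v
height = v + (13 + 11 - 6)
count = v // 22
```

9

Transformed code:
process(height)
v = -99 - v
height = 33 - height
v = 0 - height
height = count + 20
v = count % 23
height = height * 9
v = 25 - v
height = v + 18
count = v // 22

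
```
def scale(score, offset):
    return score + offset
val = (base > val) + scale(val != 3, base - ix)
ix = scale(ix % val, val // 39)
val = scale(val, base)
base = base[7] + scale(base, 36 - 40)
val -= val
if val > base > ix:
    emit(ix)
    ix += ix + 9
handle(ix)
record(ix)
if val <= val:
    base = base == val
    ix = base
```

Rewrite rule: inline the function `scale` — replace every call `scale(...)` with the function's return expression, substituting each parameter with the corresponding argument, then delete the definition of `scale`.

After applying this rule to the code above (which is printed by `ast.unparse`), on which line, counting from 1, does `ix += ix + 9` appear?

8

Transformed code:
val = (base > val) + ((val != 3) + (base - ix))
ix = ix % val + val // 39
val = val + base
base = base[7] + (base + (36 - 40))
val -= val
if val > base > ix:
    emit(ix)
    ix += ix + 9
handle(ix)
record(ix)
if val <= val:
    base = base == val
    ix = base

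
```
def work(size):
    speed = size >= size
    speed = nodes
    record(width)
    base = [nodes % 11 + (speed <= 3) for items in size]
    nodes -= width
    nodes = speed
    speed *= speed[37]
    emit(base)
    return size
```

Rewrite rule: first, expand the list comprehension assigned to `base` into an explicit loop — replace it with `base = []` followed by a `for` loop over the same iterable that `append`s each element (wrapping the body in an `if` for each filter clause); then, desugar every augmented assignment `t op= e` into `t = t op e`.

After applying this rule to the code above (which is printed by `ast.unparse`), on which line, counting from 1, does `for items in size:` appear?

Transformed code:
def work(size):
    speed = size >= size
    speed = nodes
    record(width)
    base = []
    for items in size:
        base.append(nodes % 11 + (speed <= 3))
    nodes = nodes - width
    nodes = speed
    speed = speed * speed[37]
    emit(base)
    return size

6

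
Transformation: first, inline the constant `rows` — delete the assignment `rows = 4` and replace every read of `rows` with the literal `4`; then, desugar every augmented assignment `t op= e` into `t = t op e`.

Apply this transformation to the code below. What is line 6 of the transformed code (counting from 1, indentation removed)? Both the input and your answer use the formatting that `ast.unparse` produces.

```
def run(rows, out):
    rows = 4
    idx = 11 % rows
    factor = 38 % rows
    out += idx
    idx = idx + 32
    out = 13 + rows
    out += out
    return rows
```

out = 13 + 4

Transformed code:
def run(rows, out):
    idx = 11 % 4
    factor = 38 % 4
    out = out + idx
    idx = idx + 32
    out = 13 + 4
    out = out + out
    return 4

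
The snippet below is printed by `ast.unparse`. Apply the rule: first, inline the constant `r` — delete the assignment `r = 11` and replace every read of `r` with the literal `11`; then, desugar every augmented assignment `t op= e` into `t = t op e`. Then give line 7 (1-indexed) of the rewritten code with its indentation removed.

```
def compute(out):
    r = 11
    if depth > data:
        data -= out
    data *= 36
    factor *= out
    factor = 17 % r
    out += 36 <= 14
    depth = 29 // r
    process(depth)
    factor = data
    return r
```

out = out + (36 <= 14)

Transformed code:
def compute(out):
    if depth > data:
        data = data - out
    data = data * 36
    factor = factor * out
    factor = 17 % 11
    out = out + (36 <= 14)
    depth = 29 // 11
    process(depth)
    factor = data
    return 11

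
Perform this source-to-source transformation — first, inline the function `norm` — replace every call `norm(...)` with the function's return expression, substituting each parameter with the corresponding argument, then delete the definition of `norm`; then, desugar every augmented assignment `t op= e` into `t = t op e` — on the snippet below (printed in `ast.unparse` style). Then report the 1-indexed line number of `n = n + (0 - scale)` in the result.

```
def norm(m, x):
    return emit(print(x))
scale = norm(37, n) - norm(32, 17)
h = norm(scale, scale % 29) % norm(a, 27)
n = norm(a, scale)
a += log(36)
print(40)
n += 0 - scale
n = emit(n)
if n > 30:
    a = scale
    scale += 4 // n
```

Transformed code:
scale = emit(print(n)) - emit(print(17))
h = emit(print(scale % 29)) % emit(print(27))
n = emit(print(scale))
a = a + log(36)
print(40)
n = n + (0 - scale)
n = emit(n)
if n > 30:
    a = scale
    scale = scale + 4 // n

6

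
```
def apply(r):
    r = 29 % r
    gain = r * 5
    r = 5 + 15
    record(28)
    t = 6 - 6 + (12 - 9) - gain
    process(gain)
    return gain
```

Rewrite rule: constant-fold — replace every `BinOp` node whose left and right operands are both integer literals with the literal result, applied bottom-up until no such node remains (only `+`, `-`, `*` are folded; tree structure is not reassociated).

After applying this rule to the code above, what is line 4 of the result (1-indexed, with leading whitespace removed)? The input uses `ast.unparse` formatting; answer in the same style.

r = 20

Transformed code:
def apply(r):
    r = 29 % r
    gain = r * 5
    r = 20
    record(28)
    t = 3 - gain
    process(gain)
    return gain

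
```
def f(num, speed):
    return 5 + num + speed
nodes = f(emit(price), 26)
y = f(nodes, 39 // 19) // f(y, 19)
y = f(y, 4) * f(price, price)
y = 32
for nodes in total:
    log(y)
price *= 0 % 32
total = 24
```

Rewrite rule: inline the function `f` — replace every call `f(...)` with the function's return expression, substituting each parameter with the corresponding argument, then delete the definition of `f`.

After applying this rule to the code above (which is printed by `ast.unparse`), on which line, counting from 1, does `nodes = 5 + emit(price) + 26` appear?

Transformed code:
nodes = 5 + emit(price) + 26
y = (5 + nodes + 39 // 19) // (5 + y + 19)
y = (5 + y + 4) * (5 + price + price)
y = 32
for nodes in total:
    log(y)
price *= 0 % 32
total = 24

1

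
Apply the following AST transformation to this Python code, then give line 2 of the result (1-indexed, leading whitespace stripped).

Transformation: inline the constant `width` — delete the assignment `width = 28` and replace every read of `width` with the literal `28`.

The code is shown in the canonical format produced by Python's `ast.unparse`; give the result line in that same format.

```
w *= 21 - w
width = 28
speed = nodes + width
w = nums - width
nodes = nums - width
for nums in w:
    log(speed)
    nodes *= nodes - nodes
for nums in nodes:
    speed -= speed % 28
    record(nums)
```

Transformed code:
w *= 21 - w
speed = nodes + 28
w = nums - 28
nodes = nums - 28
for nums in w:
    log(speed)
    nodes *= nodes - nodes
for nums in nodes:
    speed -= speed % 28
    record(nums)

speed = nodes + 28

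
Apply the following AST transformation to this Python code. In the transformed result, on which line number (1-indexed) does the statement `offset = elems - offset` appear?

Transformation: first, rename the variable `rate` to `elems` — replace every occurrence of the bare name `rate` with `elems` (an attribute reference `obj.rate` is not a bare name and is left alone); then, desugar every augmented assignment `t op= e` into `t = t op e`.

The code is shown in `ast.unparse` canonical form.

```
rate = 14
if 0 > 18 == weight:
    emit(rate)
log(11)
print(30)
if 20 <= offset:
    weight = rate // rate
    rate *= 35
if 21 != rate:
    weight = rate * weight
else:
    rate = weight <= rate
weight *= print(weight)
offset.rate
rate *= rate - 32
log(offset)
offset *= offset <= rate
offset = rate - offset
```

18

Transformed code:
elems = 14
if 0 > 18 == weight:
    emit(elems)
log(11)
print(30)
if 20 <= offset:
    weight = elems // elems
    elems = elems * 35
if 21 != elems:
    weight = elems * weight
else:
    elems = weight <= elems
weight = weight * print(weight)
offset.rate
elems = elems * (elems - 32)
log(offset)
offset = offset * (offset <= elems)
offset = elems - offset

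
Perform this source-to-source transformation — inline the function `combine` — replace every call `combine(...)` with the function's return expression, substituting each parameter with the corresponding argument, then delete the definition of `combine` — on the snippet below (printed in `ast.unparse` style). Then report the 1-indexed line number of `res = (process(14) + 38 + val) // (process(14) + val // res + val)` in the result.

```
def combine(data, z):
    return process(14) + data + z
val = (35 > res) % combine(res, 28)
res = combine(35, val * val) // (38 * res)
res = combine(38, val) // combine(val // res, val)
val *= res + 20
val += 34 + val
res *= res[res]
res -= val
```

3

Transformed code:
val = (35 > res) % (process(14) + res + 28)
res = (process(14) + 35 + val * val) // (38 * res)
res = (process(14) + 38 + val) // (process(14) + val // res + val)
val *= res + 20
val += 34 + val
res *= res[res]
res -= val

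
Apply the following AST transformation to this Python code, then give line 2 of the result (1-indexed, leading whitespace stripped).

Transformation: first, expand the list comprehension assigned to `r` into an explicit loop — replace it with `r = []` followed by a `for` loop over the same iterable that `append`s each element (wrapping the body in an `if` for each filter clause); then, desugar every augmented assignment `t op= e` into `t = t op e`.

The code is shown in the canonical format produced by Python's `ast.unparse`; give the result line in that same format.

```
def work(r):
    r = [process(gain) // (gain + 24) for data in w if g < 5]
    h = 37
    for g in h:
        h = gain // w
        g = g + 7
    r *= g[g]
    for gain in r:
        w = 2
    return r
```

r = []

Transformed code:
def work(r):
    r = []
    for data in w:
        if g < 5:
            r.append(process(gain) // (gain + 24))
    h = 37
    for g in h:
        h = gain // w
        g = g + 7
    r = r * g[g]
    for gain in r:
        w = 2
    return r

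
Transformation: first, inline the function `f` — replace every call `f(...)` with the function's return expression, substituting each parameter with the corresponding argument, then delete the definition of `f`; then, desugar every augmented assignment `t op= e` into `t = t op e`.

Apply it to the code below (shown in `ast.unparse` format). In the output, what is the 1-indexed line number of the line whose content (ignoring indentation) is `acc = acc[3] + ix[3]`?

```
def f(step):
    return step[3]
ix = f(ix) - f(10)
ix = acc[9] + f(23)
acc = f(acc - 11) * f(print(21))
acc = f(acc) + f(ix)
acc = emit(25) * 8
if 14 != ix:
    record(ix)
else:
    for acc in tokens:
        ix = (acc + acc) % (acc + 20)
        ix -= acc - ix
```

4

Transformed code:
ix = ix[3] - 10[3]
ix = acc[9] + 23[3]
acc = (acc - 11)[3] * print(21)[3]
acc = acc[3] + ix[3]
acc = emit(25) * 8
if 14 != ix:
    record(ix)
else:
    for acc in tokens:
        ix = (acc + acc) % (acc + 20)
        ix = ix - (acc - ix)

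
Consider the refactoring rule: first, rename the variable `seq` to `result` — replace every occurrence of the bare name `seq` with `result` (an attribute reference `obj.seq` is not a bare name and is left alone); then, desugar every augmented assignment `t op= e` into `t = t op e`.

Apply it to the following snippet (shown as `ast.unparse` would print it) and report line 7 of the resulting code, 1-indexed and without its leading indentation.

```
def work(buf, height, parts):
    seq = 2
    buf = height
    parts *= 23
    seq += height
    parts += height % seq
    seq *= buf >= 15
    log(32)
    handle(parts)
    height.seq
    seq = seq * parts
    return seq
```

result = result * (buf >= 15)

Transformed code:
def work(buf, height, parts):
    result = 2
    buf = height
    parts = parts * 23
    result = result + height
    parts = parts + height % result
    result = result * (buf >= 15)
    log(32)
    handle(parts)
    height.seq
    result = result * parts
    return result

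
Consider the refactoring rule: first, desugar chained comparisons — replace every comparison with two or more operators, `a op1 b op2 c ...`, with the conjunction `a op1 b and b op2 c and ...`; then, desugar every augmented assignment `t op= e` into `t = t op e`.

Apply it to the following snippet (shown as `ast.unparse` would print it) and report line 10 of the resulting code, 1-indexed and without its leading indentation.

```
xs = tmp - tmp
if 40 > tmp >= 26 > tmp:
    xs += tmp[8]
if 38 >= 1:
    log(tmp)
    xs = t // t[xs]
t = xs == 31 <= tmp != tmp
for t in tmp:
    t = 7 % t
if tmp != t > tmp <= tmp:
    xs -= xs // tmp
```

Transformed code:
xs = tmp - tmp
if 40 > tmp and tmp >= 26 and (26 > tmp):
    xs = xs + tmp[8]
if 38 >= 1:
    log(tmp)
    xs = t // t[xs]
t = xs == 31 and 31 <= tmp and (tmp != tmp)
for t in tmp:
    t = 7 % t
if tmp != t and t > tmp and (tmp <= tmp):
    xs = xs - xs // tmp

if tmp != t and t > tmp and (tmp <= tmp):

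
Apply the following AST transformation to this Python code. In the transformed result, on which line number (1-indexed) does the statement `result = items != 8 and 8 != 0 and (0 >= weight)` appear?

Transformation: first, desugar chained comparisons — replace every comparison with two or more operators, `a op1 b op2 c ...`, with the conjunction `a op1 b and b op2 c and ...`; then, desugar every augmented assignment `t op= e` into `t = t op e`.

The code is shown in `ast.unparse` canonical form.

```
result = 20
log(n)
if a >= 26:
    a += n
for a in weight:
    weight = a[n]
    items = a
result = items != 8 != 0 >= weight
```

Transformed code:
result = 20
log(n)
if a >= 26:
    a = a + n
for a in weight:
    weight = a[n]
    items = a
result = items != 8 and 8 != 0 and (0 >= weight)

8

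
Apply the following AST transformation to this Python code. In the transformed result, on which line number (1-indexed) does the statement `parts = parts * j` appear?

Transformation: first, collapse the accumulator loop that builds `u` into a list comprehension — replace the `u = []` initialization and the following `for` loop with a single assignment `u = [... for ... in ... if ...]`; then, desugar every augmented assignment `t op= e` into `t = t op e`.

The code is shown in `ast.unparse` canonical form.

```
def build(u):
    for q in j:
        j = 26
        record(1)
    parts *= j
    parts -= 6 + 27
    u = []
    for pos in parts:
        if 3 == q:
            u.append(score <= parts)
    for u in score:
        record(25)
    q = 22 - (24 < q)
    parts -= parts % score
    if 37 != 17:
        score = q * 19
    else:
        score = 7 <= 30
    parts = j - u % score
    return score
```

Transformed code:
def build(u):
    for q in j:
        j = 26
        record(1)
    parts = parts * j
    parts = parts - (6 + 27)
    u = [score <= parts for pos in parts if 3 == q]
    for u in score:
        record(25)
    q = 22 - (24 < q)
    parts = parts - parts % score
    if 37 != 17:
        score = q * 19
    else:
        score = 7 <= 30
    parts = j - u % score
    return score

5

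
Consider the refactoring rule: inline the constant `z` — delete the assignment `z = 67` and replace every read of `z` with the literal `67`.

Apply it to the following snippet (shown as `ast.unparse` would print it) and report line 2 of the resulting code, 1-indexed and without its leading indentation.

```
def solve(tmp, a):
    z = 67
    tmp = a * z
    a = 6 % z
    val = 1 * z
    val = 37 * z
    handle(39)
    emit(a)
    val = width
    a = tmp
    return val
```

tmp = a * 67

Transformed code:
def solve(tmp, a):
    tmp = a * 67
    a = 6 % 67
    val = 1 * 67
    val = 37 * 67
    handle(39)
    emit(a)
    val = width
    a = tmp
    return val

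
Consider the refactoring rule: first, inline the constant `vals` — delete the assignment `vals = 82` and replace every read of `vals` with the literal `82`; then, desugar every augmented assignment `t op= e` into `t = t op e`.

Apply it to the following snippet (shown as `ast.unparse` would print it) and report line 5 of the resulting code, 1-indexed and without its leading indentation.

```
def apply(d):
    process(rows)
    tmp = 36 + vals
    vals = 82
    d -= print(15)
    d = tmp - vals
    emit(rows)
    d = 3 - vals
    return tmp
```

d = tmp - 82

Transformed code:
def apply(d):
    process(rows)
    tmp = 36 + 82
    d = d - print(15)
    d = tmp - 82
    emit(rows)
    d = 3 - 82
    return tmp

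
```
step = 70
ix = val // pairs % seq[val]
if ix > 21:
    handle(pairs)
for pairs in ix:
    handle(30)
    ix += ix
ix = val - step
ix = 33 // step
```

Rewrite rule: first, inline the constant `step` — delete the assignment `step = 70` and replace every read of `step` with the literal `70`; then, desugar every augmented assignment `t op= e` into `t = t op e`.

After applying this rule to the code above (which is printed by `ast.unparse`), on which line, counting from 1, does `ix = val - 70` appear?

Transformed code:
ix = val // pairs % seq[val]
if ix > 21:
    handle(pairs)
for pairs in ix:
    handle(30)
    ix = ix + ix
ix = val - 70
ix = 33 // 70

7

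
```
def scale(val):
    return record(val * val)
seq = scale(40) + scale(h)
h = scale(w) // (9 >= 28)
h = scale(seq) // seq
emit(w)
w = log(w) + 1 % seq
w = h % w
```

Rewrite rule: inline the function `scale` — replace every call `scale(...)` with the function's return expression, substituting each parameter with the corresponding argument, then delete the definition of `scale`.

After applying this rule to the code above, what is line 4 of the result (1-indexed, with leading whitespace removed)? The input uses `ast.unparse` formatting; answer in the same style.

emit(w)

Transformed code:
seq = record(40 * 40) + record(h * h)
h = record(w * w) // (9 >= 28)
h = record(seq * seq) // seq
emit(w)
w = log(w) + 1 % seq
w = h % w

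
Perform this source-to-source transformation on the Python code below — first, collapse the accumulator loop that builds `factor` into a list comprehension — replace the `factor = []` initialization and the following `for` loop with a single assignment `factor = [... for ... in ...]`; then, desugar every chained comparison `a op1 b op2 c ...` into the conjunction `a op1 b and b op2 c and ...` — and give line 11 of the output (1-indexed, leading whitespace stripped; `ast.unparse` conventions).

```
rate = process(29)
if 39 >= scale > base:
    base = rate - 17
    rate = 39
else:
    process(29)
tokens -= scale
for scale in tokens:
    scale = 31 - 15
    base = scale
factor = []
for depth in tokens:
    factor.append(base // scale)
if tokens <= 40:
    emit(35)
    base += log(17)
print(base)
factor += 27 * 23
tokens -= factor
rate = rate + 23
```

Transformed code:
rate = process(29)
if 39 >= scale and scale > base:
    base = rate - 17
    rate = 39
else:
    process(29)
tokens -= scale
for scale in tokens:
    scale = 31 - 15
    base = scale
factor = [base // scale for depth in tokens]
if tokens <= 40:
    emit(35)
    base += log(17)
print(base)
factor += 27 * 23
tokens -= factor
rate = rate + 23

factor = [base // scale for depth in tokens]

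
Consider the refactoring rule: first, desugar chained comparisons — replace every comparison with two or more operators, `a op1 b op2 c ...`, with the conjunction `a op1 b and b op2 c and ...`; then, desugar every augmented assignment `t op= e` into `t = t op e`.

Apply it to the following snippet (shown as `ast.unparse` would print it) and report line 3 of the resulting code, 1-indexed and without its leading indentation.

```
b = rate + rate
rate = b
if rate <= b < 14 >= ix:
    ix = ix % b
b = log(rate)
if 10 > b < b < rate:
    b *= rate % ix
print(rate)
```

if rate <= b and b < 14 and (14 >= ix):

Transformed code:
b = rate + rate
rate = b
if rate <= b and b < 14 and (14 >= ix):
    ix = ix % b
b = log(rate)
if 10 > b and b < b and (b < rate):
    b = b * (rate % ix)
print(rate)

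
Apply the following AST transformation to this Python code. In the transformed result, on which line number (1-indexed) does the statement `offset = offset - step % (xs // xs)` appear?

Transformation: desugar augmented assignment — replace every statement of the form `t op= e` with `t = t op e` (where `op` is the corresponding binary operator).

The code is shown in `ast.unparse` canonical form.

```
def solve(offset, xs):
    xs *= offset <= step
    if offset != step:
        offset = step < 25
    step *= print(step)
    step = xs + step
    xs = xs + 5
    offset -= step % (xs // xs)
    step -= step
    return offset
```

Transformed code:
def solve(offset, xs):
    xs = xs * (offset <= step)
    if offset != step:
        offset = step < 25
    step = step * print(step)
    step = xs + step
    xs = xs + 5
    offset = offset - step % (xs // xs)
    step = step - step
    return offset

8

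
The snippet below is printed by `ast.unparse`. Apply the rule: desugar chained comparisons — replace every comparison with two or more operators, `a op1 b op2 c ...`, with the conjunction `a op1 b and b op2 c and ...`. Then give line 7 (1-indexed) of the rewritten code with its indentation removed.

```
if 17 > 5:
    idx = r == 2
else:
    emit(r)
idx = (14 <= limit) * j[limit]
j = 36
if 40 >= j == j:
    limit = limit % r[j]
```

if 40 >= j and j == j:

Transformed code:
if 17 > 5:
    idx = r == 2
else:
    emit(r)
idx = (14 <= limit) * j[limit]
j = 36
if 40 >= j and j == j:
    limit = limit % r[j]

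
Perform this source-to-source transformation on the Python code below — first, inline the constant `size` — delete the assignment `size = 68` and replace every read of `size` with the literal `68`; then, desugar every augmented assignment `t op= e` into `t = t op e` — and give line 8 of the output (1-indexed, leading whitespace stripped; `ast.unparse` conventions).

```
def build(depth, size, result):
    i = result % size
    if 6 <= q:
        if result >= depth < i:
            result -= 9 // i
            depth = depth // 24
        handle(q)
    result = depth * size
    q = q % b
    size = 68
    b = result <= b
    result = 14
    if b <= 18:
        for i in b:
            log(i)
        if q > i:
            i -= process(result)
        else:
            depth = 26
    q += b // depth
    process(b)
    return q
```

Transformed code:
def build(depth, size, result):
    i = result % 68
    if 6 <= q:
        if result >= depth < i:
            result = result - 9 // i
            depth = depth // 24
        handle(q)
    result = depth * 68
    q = q % b
    b = result <= b
    result = 14
    if b <= 18:
        for i in b:
            log(i)
        if q > i:
            i = i - process(result)
        else:
            depth = 26
    q = q + b // depth
    process(b)
    return q

result = depth * 68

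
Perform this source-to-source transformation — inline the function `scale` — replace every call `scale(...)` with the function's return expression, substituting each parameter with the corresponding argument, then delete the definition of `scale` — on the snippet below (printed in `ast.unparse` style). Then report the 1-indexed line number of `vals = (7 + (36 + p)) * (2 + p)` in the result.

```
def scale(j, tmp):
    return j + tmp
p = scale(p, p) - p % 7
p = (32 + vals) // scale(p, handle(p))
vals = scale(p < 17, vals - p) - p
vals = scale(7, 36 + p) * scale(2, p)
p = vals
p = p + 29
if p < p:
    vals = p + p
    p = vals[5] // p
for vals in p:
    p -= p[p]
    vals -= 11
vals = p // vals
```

4

Transformed code:
p = p + p - p % 7
p = (32 + vals) // (p + handle(p))
vals = (p < 17) + (vals - p) - p
vals = (7 + (36 + p)) * (2 + p)
p = vals
p = p + 29
if p < p:
    vals = p + p
    p = vals[5] // p
for vals in p:
    p -= p[p]
    vals -= 11
vals = p // vals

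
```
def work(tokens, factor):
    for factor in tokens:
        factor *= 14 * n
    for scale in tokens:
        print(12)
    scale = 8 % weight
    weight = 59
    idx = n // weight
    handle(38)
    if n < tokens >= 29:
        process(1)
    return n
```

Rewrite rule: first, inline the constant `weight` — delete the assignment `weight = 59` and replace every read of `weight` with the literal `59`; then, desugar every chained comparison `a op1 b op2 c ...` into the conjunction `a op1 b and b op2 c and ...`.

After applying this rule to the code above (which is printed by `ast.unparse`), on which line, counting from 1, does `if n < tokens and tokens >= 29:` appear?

9

Transformed code:
def work(tokens, factor):
    for factor in tokens:
        factor *= 14 * n
    for scale in tokens:
        print(12)
    scale = 8 % 59
    idx = n // 59
    handle(38)
    if n < tokens and tokens >= 29:
        process(1)
    return n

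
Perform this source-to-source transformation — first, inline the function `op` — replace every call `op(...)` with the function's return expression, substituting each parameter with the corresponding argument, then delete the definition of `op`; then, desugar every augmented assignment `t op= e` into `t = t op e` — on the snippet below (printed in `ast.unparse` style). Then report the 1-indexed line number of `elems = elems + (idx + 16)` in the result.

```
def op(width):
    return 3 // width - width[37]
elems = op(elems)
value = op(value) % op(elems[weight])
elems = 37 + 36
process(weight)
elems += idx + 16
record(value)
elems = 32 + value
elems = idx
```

Transformed code:
elems = 3 // elems - elems[37]
value = (3 // value - value[37]) % (3 // elems[weight] - elems[weight][37])
elems = 37 + 36
process(weight)
elems = elems + (idx + 16)
record(value)
elems = 32 + value
elems = idx

5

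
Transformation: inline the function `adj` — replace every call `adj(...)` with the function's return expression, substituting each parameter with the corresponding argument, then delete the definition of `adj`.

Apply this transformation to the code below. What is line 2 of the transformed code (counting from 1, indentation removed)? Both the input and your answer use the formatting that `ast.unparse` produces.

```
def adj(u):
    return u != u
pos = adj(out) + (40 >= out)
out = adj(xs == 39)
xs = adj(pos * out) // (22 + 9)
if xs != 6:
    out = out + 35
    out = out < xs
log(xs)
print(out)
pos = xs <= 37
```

out = (xs == 39) != (xs == 39)

Transformed code:
pos = (out != out) + (40 >= out)
out = (xs == 39) != (xs == 39)
xs = (pos * out != pos * out) // (22 + 9)
if xs != 6:
    out = out + 35
    out = out < xs
log(xs)
print(out)
pos = xs <= 37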